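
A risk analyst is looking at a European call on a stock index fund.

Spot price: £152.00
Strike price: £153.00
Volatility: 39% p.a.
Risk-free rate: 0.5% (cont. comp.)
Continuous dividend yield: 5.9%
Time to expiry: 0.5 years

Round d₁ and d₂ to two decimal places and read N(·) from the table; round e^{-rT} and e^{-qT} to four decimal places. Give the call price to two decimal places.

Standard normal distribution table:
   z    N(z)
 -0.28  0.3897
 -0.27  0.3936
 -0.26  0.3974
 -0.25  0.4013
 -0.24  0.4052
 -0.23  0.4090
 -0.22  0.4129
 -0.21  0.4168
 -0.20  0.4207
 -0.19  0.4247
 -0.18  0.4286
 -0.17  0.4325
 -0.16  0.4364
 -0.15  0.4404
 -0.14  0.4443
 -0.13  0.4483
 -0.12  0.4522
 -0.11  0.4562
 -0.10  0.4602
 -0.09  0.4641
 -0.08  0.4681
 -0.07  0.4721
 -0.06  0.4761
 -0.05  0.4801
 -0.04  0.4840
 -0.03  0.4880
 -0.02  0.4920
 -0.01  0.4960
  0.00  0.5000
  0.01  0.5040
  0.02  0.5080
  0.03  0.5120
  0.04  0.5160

£14.32

T = 0.5;  σ√T = 0.2758
d₁ = [ln(152/153) + (0.005 − 0.059 + ½·0.39²)·0.5] / (σ√T) = (-0.0066 + 0.0110) / 0.2758 = 0.0162 ⇒ 0.02
d₂ = 0.0162 − 0.2758 = -0.2596 ⇒ -0.26
exp(−qT) = exp(−0.059·0.5) = 0.9709;  exp(−rT) = exp(−0.005·0.5) = 0.9975
N(d₁) = N(0.02) = 0.5080;  N(d₂) = N(-0.26) = 0.3974
C = 152·0.9709·0.5080 − 153·0.9975·0.3974 = 74.9690 − 60.6502 = 14.3188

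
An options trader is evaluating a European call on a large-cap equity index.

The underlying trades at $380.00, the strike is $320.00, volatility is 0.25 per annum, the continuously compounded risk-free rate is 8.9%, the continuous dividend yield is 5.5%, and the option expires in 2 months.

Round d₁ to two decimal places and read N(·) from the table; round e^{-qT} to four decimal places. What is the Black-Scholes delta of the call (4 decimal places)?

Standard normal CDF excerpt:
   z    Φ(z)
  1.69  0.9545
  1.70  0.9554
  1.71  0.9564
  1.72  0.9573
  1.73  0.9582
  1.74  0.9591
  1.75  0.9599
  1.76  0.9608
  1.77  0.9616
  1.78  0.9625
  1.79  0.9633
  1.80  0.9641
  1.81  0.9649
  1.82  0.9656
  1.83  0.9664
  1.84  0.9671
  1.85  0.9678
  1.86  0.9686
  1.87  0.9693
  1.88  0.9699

0.9545

σ√T = 0.25 × 0.4082 = 0.1021
d₁ = [ln(380/320) + (0.089 − 0.055 + 0.25²/2)·0.1667] / 0.1021 = [0.1719 + 0.0109] / 0.1021 = 1.7903 ≈ 1.79
N(d₁) = N(1.79) = 0.9633
Δ_call = e^(−qT)·N(d₁) = 0.9909·0.9633 = 0.9545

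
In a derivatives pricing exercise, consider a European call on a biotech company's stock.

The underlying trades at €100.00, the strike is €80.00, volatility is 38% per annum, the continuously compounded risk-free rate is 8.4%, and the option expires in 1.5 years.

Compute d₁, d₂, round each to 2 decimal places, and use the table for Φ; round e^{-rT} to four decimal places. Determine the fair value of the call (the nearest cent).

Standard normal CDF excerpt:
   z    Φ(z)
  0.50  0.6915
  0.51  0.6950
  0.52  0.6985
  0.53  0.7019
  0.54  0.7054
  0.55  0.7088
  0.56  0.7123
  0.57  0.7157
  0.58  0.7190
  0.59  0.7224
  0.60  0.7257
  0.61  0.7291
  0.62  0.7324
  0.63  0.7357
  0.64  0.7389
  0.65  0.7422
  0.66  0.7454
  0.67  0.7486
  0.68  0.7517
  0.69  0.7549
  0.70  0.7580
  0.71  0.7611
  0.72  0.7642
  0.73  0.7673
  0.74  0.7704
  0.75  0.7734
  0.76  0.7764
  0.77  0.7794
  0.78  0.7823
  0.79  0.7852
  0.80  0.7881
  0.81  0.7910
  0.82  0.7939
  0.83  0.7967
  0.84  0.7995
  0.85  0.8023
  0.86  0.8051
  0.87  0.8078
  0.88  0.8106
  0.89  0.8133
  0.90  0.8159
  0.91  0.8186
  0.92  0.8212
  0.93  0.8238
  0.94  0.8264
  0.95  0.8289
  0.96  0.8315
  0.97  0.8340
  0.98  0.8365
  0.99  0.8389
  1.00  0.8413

€34.39

σ√T = 0.38·√1.5 = 0.4654
d₁ = [ln(100/80) + (0.084 + 0.38²/2)·1.5] / 0.4654 = [0.2231 + 0.2343] / 0.4654 = 0.9829 ≈ 0.98
d₂ = d₁ − σ√T = 0.9829 − 0.4654 = 0.5175 ≈ 0.52
exp(−rT) = exp(−0.084·1.5) = 0.8816
N(d₁) = N(0.98) = 0.8365;  N(d₂) = N(0.52) = 0.6985
C = 100·0.8365 − 80·0.8816·0.6985 = 83.6500 − 49.2638 = 34.3862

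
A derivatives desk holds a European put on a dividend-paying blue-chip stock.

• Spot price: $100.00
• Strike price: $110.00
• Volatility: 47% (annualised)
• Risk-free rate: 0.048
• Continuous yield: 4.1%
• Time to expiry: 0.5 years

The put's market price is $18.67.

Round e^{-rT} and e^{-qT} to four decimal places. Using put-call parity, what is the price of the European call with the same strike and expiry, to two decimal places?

$9.25

exp(−qT) = exp(−0.041·0.5) = 0.9797;  exp(−rT) = exp(−0.048·0.5) = 0.9763
Put-call parity: C − P = S·e^(−qT) − K·e^(−rT) = 100·0.9797 − 110·0.9763 = 97.9700 − 107.3930 = -9.4230
C = P + (C − P) = 18.67 + (-9.4230) = 9.2470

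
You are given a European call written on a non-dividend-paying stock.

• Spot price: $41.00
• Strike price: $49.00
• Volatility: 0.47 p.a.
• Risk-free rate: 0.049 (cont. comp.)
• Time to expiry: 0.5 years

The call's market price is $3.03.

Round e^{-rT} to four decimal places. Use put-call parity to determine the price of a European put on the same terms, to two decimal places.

e^(−rT) = e^(−0.049·0.5) = 0.9758
Put-call parity: C − P = S − K·e^(−rT) = 41 − 49·0.9758 = 41 − 47.8142 = -6.8142
P = C − (C − P) = 3.03 − (-6.8142) = 9.8442

$9.84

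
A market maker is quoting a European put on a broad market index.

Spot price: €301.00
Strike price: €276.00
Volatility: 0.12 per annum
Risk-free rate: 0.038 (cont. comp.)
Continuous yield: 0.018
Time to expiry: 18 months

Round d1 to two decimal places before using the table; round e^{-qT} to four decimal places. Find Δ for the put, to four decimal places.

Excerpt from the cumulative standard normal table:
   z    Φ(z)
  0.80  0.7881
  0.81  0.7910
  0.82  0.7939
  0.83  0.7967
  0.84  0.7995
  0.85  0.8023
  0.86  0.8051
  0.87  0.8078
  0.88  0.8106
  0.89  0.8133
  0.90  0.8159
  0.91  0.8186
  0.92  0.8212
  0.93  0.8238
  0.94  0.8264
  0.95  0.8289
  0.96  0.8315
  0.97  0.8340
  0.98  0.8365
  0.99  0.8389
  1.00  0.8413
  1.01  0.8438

-0.1871

T = 1.5;  σ√T = 0.1470
d₁ = [ln(301/276) + (0.038 − 0.018 + ½·0.12²)·1.5] / (σ√T) = (0.0867 + 0.0408) / 0.1470 = 0.8676 ⇒ 0.87
N(d₁) = N(0.87) = 0.8078
Δ_put = e^(−qT)·(N(d₁) − 1) = 0.9734·(0.8078 − 1) = -0.1871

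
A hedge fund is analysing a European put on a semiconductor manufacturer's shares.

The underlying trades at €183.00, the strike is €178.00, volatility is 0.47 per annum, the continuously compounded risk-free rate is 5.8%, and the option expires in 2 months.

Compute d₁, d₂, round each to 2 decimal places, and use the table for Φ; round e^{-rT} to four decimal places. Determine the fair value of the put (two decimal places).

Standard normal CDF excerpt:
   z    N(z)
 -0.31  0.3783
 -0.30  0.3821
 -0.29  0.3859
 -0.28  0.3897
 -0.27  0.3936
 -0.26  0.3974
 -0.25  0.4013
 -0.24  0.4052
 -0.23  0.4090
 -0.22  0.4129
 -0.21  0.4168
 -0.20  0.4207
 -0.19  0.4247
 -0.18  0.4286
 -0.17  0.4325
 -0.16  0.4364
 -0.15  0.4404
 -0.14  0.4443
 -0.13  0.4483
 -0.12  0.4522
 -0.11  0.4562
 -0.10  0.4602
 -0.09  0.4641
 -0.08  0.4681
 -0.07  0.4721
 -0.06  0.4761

σ√T = 0.47·√0.1667 = 0.1919
ln(S/K) + (r + σ²/2)T = ln(183/178) + (0.058 + 0.47²/2)·0.1667 = 0.0277 + 0.0281 = 0.0558
d₁ = 0.0558 / 0.1919 = 0.2907 ≈ 0.29
d₂ = d₁ − σ√T = 0.2907 − 0.1919 = 0.0988 ≈ 0.10
exp(−rT) = exp(−0.058·0.1667) = 0.9904
N(−d₂) = N(-0.10) = 0.4602;  N(−d₁) = N(-0.29) = 0.3859
P = 178·0.9904·0.4602 − 183·0.3859 = 81.1292 − 70.6197 = 10.5095

€10.51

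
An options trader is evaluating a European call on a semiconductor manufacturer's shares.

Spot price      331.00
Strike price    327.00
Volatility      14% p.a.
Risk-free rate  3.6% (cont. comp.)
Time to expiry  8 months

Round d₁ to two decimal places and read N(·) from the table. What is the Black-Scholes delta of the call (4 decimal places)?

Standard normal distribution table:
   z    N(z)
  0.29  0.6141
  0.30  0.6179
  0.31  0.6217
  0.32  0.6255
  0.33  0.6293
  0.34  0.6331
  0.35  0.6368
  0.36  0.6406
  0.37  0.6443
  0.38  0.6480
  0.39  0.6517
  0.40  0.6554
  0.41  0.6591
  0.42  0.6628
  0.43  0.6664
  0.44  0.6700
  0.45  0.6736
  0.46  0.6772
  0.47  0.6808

σ√T = 0.14·√0.6667 = 0.1143
d₁ = [ln(331/327) + (0.036 + ½·0.14²)·0.6667] / (σ√T) = (0.0122 + 0.0305) / 0.1143 = 0.3735 ≈ 0.37
N(d₁) = N(0.37) = 0.6443
Δ_call = N(d₁) = 0.6443

0.6443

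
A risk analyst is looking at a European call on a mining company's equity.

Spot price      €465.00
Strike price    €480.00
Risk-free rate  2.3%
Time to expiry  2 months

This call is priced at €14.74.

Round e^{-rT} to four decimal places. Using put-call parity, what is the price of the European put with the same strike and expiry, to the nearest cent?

€27.92

e^(−rT) = e^(−0.023·0.1667) = 0.9962
Put-call parity: C − P = S − K·e^(−rT) = 465 − 480·0.9962 = 465 − 478.1760 = -13.1760
P = C − (C − P) = 14.74 − (-13.1760) = 27.9160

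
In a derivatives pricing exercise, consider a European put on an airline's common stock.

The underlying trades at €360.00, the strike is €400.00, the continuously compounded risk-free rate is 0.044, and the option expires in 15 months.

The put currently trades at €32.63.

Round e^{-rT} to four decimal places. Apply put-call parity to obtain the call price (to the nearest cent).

€14.03

exp(−rT) = exp(−0.044·1.25) = 0.9465
Put-call parity: C − P = S − K·e^(−rT) = 360 − 400·0.9465 = 360 − 378.6000 = -18.6000
C = P + (C − P) = 32.63 + (-18.6000) = 14.0300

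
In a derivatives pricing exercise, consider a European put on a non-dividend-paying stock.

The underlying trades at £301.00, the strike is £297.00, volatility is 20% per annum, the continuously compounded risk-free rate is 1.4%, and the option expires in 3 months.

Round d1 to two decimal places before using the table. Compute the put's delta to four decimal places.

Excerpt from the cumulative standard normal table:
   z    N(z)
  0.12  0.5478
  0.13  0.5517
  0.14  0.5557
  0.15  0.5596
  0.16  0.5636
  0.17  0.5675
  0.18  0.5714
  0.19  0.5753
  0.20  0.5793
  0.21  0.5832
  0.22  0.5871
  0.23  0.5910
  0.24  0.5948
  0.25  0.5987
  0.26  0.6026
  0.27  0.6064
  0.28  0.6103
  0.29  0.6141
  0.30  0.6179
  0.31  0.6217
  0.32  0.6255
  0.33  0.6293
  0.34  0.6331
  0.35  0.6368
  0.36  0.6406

T = 0.25;  σ√T = 0.1000
d₁ = [ln(301/297) + (0.014 + ½·0.2²)·0.25] / (σ√T) = (0.0134 + 0.0085) / 0.1000 = 0.2188 ⇒ 0.22
N(d₁) = N(0.22) = 0.5871
Δ_put = N(d₁) − 1 = 0.5871 − 1 = -0.4129

-0.4129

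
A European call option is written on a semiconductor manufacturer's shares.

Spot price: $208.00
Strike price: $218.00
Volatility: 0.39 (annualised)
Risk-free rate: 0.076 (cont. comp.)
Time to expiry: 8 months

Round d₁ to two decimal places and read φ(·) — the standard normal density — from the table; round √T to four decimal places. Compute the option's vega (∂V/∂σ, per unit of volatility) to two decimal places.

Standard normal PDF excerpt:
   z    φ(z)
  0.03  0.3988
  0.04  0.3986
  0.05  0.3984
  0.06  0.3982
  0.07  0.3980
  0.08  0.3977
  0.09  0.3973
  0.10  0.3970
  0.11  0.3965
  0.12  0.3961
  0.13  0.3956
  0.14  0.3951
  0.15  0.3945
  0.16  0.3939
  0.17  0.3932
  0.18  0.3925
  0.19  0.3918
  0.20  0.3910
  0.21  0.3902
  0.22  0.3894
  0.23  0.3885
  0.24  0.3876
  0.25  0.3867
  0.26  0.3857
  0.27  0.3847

66.78

σ√T = 0.39·√0.6667 = 0.3184
d₁ = [ln(208/218) + (0.076 + 0.39²/2)·0.6667] / 0.3184 = [-0.0470 + 0.1014] / 0.3184 = 0.1709 → 0.17
√T = √0.6667 = 0.8165
φ(d₁) = φ(0.17) = 0.3932
vega = S·φ(d₁)·√T = 208·0.3932·0.8165 = 66.7779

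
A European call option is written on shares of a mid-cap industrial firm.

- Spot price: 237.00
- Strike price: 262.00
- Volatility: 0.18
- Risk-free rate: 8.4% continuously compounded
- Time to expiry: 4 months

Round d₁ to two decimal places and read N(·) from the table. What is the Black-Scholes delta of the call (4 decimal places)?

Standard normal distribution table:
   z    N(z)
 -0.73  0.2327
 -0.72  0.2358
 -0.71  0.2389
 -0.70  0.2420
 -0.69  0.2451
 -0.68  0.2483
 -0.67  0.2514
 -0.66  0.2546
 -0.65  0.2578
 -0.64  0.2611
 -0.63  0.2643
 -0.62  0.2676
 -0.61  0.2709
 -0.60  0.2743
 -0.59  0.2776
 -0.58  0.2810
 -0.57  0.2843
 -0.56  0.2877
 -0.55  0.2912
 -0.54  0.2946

σ√T = 0.18 × 0.5774 = 0.1039
d₁ = [ln(237/262) + (0.084 + 0.18²/2)·0.3333] / 0.1039 = [-0.1003 + 0.0334] / 0.1039 = -0.6436 ≈ -0.64
N(d₁) = N(-0.64) = 0.2611
Δ_call = N(d₁) = 0.2611

0.2611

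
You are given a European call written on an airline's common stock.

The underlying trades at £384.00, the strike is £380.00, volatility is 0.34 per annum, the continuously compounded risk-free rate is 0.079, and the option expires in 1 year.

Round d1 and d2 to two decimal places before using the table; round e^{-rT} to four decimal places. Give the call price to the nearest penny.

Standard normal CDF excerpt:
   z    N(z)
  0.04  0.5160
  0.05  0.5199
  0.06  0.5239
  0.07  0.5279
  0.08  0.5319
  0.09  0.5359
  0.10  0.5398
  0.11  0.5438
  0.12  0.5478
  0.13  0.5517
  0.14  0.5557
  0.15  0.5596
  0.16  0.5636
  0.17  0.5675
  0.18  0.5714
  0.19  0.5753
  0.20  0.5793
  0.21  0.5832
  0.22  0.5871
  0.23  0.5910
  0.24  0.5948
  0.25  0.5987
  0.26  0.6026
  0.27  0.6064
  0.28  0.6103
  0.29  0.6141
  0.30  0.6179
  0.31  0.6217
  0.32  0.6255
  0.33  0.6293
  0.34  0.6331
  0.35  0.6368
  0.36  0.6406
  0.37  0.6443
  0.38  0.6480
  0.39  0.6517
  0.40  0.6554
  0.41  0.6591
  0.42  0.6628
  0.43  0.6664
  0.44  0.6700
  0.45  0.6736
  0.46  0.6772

σ√T = 0.34 × 1.0000 = 0.3400
d₁ = [ln(384/380) + (0.079 + 0.34²/2)·1] / 0.3400 = [0.0105 + 0.1368] / 0.3400 = 0.4332 ⇒ 0.43
d₂ = d₁ − σ√T = 0.4332 − 0.3400 = 0.0932 ⇒ 0.09
e^(−rT) = e^(−0.079·1) = 0.9240
N(d₁) = N(0.43) = 0.6664;  N(d₂) = N(0.09) = 0.5359
C = 384·0.6664 − 380·0.9240·0.5359 = 255.8976 − 188.1652 = 67.7324

£67.73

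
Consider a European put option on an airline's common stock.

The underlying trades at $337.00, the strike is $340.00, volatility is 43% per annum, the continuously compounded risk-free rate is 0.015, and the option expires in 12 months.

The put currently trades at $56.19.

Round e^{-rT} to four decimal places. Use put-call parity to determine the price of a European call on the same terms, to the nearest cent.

$58.26

exp(−rT) = exp(−0.015·1) = 0.9851
Put-call parity: C − P = S − K·e^(−rT) = 337 − 340·0.9851 = 337 − 334.9340 = 2.0660
C = P + (C − P) = 56.19 + (2.0660) = 58.2560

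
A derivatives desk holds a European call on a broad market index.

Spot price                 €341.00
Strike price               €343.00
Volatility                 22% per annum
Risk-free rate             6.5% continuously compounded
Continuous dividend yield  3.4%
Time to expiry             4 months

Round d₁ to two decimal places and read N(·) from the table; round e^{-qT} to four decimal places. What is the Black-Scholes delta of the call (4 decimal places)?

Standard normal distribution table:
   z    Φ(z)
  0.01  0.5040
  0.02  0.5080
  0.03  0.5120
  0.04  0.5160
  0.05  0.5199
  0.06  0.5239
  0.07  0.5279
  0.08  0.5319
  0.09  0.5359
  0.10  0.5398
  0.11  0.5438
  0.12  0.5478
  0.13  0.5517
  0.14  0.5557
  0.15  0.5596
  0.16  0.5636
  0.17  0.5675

σ√T = 0.22 × 0.5774 = 0.1270
ln(S/K) + (r − q + σ²/2)T = ln(341/343) + (0.065 − 0.034 + 0.22²/2)·0.3333 = -0.0058 + 0.0184 = 0.0126
d₁ = 0.0126 / 0.1270 = 0.0988 ⇒ 0.10
N(d₁) = N(0.10) = 0.5398
Δ_call = e^(−qT)·N(d₁) = 0.9887·0.5398 = 0.5337

0.5337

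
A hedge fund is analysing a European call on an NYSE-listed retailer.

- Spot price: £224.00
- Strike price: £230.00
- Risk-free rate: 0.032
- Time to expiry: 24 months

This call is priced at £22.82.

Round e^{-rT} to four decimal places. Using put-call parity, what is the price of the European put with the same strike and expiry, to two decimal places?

£14.56

exp(−rT) = exp(−0.032·2) = 0.9380
Put-call parity: C − P = S − K·e^(−rT) = 224 − 230·0.9380 = 224 − 215.7400 = 8.2600
P = C − (C − P) = 22.82 − (8.2600) = 14.5600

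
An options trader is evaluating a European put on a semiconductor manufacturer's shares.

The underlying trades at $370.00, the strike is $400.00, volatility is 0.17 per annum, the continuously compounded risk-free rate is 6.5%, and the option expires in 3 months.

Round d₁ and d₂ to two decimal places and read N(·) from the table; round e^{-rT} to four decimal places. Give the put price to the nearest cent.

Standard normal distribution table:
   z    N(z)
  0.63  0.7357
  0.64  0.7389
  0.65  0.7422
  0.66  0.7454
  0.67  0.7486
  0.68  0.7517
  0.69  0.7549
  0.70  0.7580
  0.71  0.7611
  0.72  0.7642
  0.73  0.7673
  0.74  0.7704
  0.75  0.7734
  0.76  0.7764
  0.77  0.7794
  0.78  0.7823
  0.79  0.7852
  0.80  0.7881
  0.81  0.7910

σ√T = 0.17·√0.25 = 0.0850
d₁ = [ln(370/400) + (0.065 + ½·0.17²)·0.25] / (σ√T) = (-0.0780 + 0.0199) / 0.0850 = -0.6835 which rounds to -0.68
d₂ = -0.6835 − 0.0850 = -0.7685 which rounds to -0.77
e^(−rT) = e^(−0.065·0.25) = 0.9839
P = 400·0.9839·N(0.77) − 370·N(0.68) = 400·0.9839·0.7794 − 370·0.7517 = 306.7407 − 278.1290 = 28.6117

$28.61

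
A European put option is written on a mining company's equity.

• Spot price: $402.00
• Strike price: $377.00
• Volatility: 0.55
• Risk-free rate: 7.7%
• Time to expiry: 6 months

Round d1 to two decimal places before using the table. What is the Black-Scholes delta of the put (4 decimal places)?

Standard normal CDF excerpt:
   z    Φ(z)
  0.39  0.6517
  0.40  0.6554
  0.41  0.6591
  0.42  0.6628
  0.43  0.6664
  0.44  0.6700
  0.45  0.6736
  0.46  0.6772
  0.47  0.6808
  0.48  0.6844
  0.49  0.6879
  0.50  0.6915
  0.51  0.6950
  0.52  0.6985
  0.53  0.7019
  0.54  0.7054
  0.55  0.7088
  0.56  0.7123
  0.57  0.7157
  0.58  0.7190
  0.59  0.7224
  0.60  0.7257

-0.3228

σ√T = 0.55 × 0.7071 = 0.3889
d₁ = [ln(402/377) + (0.077 + 0.55²/2)·0.5] / 0.3889 = [0.0642 + 0.1141] / 0.3889 = 0.4585 → 0.46
N(d₁) = N(0.46) = 0.6772
Δ_put = N(d₁) − 1 = 0.6772 − 1 = -0.3228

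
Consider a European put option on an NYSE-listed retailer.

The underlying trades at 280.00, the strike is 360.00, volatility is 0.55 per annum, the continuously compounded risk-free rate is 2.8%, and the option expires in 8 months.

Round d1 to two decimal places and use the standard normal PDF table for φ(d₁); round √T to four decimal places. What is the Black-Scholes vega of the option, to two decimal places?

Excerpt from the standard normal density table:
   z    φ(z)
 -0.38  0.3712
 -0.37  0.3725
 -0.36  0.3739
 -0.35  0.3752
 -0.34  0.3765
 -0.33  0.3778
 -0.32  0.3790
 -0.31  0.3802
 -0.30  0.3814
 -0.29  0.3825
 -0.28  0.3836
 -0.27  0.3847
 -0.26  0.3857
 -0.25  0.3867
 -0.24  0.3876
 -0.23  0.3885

σ√T = 0.55·√0.6667 = 0.4491
d₁ = [ln(280/360) + (0.028 + 0.55²/2)·0.6667] / 0.4491 = [-0.2513 + 0.1195] / 0.4491 = -0.2935 → -0.29
√T = √0.6667 = 0.8165
φ(d₁) = φ(-0.29) = 0.3825
vega = S·φ(d₁)·√T = 280·0.3825·0.8165 = 87.4472
(Call and put vega coincide under Black-Scholes.)

87.45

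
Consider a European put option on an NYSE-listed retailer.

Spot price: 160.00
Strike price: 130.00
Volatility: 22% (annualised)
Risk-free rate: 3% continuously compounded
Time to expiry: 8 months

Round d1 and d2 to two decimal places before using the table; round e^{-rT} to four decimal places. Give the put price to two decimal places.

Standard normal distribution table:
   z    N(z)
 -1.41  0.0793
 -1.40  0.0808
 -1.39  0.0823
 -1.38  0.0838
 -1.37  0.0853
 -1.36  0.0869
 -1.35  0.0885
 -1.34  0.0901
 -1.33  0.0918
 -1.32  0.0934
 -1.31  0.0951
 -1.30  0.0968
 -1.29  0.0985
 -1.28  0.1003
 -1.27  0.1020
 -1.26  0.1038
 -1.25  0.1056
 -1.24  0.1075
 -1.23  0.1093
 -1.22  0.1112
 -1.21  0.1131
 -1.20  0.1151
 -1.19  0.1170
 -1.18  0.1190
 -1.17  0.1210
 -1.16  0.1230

1.26

σ√T = 0.22·√0.6667 = 0.1796
ln(S/K) + (r + σ²/2)T = ln(160/130) + (0.03 + 0.22²/2)·0.6667 = 0.2076 + 0.0361 = 0.2438
d₁ = 0.2438 / 0.1796 = 1.3571 which rounds to 1.36
d₂ = d₁ − σ√T = 1.3571 − 0.1796 = 1.1775 which rounds to 1.18
exp(−rT) = exp(−0.03·0.6667) = 0.9802
N(−d₂) = N(-1.18) = 0.1190;  N(−d₁) = N(-1.36) = 0.0869
P = 130·0.9802·0.1190 − 160·0.0869 = 15.1637 − 13.9040 = 1.2597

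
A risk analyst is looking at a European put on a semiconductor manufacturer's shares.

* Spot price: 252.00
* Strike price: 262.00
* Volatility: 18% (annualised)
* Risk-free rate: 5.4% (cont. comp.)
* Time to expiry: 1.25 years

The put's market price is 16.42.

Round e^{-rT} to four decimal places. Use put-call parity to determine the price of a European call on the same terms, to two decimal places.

23.53

e^(−rT) = e^(−0.054·1.25) = 0.9347
Put-call parity: C − P = S − K·e^(−rT) = 252 − 262·0.9347 = 252 − 244.8914 = 7.1086
C = P + (C − P) = 16.42 + (7.1086) = 23.5286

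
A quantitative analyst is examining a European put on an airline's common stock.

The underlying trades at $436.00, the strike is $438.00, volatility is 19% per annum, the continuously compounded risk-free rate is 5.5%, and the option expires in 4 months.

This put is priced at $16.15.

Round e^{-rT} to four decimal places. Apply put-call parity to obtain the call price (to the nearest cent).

$22.12

exp(−rT) = exp(−0.055·0.3333) = 0.9818
Put-call parity: C − P = S − K·e^(−rT) = 436 − 438·0.9818 = 436 − 430.0284 = 5.9716
C = P + (C − P) = 16.15 + (5.9716) = 22.1216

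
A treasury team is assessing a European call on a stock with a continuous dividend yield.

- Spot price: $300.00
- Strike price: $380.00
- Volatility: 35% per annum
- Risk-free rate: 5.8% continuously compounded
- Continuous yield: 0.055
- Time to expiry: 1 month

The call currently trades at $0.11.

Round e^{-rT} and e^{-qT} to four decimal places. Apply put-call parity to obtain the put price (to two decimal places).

$79.67

exp(−qT) = exp(−0.055·0.08333) = 0.9954;  exp(−rT) = exp(−0.058·0.08333) = 0.9952
Put-call parity: C − P = S·e^(−qT) − K·e^(−rT) = 300·0.9954 − 380·0.9952 = 298.6200 − 378.1760 = -79.5560
P = C − (C − P) = 0.11 − (-79.5560) = 79.6660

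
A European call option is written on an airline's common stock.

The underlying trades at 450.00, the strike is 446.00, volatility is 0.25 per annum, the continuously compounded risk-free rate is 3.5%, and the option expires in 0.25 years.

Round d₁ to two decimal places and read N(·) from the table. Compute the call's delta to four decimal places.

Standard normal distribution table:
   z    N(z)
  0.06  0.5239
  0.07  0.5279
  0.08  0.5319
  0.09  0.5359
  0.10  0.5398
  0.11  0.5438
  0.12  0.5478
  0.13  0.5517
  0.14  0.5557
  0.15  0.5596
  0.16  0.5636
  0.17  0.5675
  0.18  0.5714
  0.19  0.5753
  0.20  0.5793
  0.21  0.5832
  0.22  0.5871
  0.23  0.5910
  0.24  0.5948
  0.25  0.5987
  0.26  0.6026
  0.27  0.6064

0.5793

σ√T = 0.25·√0.25 = 0.1250
d₁ = [ln(450/446) + (0.035 + 0.25²/2)·0.25] / 0.1250 = [0.0089 + 0.0166] / 0.1250 = 0.2039 → 0.20
N(d₁) = N(0.20) = 0.5793
Δ_call = N(d₁) = 0.5793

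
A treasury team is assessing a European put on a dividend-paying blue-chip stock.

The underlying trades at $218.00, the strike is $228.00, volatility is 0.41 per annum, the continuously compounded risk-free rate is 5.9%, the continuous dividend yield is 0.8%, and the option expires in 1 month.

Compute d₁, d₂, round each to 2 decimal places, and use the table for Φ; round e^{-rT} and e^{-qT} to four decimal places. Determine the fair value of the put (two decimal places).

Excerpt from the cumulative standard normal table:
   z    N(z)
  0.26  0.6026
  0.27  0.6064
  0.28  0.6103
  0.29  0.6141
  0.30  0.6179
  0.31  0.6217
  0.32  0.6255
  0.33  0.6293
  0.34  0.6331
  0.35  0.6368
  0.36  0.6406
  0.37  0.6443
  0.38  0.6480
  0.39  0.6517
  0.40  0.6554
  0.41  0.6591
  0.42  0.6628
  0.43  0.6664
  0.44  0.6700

$15.75

σ√T = 0.41·√0.08333 = 0.1184
ln(S/K) + (r − q + σ²/2)T = ln(218/228) + (0.059 − 0.008 + 0.41²/2)·0.08333 = -0.0449 + 0.0113 = -0.0336
d₁ = -0.0336 / 0.1184 = -0.2839 ≈ -0.28
d₂ = d₁ − σ√T = -0.2839 − 0.1184 = -0.4022 ≈ -0.40
e^(−qT) = e^(−0.008·0.08333) = 0.9993;  e^(−rT) = e^(−0.059·0.08333) = 0.9951
N(−d₂) = N(0.40) = 0.6554;  N(−d₁) = N(0.28) = 0.6103
P = 228·0.9951·0.6554 − 218·0.9993·0.6103 = 148.6990 − 132.9523 = 15.7467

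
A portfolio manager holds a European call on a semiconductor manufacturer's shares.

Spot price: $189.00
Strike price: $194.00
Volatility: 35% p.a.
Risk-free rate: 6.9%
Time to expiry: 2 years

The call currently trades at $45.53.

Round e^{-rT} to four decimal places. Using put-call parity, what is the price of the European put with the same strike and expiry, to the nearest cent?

$25.52

e^(−rT) = e^(−0.069·2) = 0.8711
Put-call parity: C − P = S − K·e^(−rT) = 189 − 194·0.8711 = 189 − 168.9934 = 20.0066
P = C − (C − P) = 45.53 − (20.0066) = 25.5234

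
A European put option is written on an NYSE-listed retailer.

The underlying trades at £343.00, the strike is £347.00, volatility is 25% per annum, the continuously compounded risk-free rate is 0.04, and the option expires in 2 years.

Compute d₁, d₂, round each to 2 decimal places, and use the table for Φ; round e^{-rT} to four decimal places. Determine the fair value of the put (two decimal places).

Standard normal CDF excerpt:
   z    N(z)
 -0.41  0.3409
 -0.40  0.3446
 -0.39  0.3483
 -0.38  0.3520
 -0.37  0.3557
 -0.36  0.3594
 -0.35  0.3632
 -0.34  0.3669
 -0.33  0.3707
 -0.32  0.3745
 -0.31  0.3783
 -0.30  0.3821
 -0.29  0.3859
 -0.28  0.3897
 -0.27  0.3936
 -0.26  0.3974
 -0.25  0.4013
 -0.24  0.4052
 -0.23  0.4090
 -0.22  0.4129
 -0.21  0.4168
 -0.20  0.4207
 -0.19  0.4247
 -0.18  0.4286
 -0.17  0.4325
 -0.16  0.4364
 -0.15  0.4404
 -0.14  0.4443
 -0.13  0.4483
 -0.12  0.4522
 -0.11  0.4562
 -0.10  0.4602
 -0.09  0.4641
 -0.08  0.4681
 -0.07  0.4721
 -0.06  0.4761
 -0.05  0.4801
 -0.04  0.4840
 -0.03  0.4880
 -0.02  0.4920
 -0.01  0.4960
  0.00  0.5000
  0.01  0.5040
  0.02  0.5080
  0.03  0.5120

£35.59

σ√T = 0.25·√2 = 0.3536
d₁ = [ln(343/347) + (0.04 + ½·0.25²)·2] / (σ√T) = (-0.0116 + 0.1425) / 0.3536 = 0.3703 ⇒ 0.37
d₂ = 0.3703 − 0.3536 = 0.0167 ⇒ 0.02
exp(−rT) = exp(−0.04·2) = 0.9231
P = 347·0.9231·N(-0.02) − 343·N(-0.37) = 347·0.9231·0.4920 − 343·0.3557 = 157.5953 − 122.0051 = 35.5902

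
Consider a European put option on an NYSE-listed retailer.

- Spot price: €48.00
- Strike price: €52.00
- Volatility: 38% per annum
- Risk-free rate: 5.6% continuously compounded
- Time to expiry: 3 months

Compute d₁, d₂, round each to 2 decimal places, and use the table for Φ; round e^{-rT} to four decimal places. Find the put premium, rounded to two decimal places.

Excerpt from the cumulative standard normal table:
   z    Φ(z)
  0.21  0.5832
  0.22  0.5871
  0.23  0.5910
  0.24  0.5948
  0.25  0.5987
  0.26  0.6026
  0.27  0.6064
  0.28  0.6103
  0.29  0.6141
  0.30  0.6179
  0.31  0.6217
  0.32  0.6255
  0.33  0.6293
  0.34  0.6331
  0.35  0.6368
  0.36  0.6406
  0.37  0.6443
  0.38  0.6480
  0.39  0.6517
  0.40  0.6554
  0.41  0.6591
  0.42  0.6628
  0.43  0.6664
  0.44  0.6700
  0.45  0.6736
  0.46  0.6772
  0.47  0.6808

€5.62

T = 0.25;  σ√T = 0.1900
d₁ = [ln(48/52) + (0.056 + ½·0.38²)·0.25] / (σ√T) = (-0.0800 + 0.0321) / 0.1900 = -0.2526 ⇒ -0.25
d₂ = -0.2526 − 0.1900 = -0.4426 ⇒ -0.44
e^(−rT) = e^(−0.056·0.25) = 0.9861
N(−d₂) = N(0.44) = 0.6700;  N(−d₁) = N(0.25) = 0.5987
P = 52·0.9861·0.6700 − 48·0.5987 = 34.3557 − 28.7376 = 5.6181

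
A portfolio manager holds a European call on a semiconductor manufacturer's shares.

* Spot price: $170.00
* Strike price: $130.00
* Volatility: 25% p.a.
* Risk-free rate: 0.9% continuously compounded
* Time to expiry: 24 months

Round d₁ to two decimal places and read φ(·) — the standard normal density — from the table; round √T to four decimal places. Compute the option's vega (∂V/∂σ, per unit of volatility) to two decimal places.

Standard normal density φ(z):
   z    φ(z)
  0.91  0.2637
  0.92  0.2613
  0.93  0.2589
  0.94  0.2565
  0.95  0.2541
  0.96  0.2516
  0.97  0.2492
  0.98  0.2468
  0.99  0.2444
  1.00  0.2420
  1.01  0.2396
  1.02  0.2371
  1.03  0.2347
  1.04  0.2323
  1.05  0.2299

58.76

σ√T = 0.25·√2 = 0.3536
d₁ = [ln(170/130) + (0.009 + 0.25²/2)·2] / 0.3536 = [0.2683 + 0.0805] / 0.3536 = 0.9865 → 0.99
√T = √2 = 1.4142
φ(d₁) = φ(0.99) = 0.2444
vega = S·φ(d₁)·√T = 170·0.2444·1.4142 = 58.7572
(Vega is the same for a European call and put with the same parameters.)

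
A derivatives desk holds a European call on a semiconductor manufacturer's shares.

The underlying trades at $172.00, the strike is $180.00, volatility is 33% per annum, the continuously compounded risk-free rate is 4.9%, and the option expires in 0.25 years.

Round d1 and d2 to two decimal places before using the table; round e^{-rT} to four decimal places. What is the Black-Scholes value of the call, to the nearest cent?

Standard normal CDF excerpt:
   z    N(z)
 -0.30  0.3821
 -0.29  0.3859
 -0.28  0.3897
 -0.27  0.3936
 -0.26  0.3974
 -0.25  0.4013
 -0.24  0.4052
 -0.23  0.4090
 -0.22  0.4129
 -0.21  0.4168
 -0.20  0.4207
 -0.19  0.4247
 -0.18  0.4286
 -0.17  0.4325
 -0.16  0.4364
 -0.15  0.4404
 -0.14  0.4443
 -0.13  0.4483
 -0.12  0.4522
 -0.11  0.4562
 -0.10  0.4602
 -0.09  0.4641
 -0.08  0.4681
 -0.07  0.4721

$8.49

σ√T = 0.33 × 0.5000 = 0.1650
d₁ = [ln(172/180) + (0.049 + ½·0.33²)·0.25] / (σ√T) = (-0.0455 + 0.0259) / 0.1650 = -0.1188 → -0.12
d₂ = -0.1188 − 0.1650 = -0.2838 → -0.28
e^(−rT) = e^(−0.049·0.25) = 0.9878
C = 172·N(-0.12) − 180·0.9878·N(-0.28) = 172·0.4522 − 180·0.9878·0.3897 = 77.7784 − 69.2902 = 8.4882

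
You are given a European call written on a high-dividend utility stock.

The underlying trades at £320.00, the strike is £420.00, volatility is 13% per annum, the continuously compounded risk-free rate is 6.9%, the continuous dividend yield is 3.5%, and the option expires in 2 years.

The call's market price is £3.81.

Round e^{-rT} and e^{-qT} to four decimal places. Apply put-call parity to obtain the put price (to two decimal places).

e^(−qT) = e^(−0.035·2) = 0.9324;  e^(−rT) = e^(−0.069·2) = 0.8711
Put-call parity: C − P = S·e^(−qT) − K·e^(−rT) = 320·0.9324 − 420·0.8711 = 298.3680 − 365.8620 = -67.4940
P = C − (C − P) = 3.81 − (-67.4940) = 71.3040

£71.30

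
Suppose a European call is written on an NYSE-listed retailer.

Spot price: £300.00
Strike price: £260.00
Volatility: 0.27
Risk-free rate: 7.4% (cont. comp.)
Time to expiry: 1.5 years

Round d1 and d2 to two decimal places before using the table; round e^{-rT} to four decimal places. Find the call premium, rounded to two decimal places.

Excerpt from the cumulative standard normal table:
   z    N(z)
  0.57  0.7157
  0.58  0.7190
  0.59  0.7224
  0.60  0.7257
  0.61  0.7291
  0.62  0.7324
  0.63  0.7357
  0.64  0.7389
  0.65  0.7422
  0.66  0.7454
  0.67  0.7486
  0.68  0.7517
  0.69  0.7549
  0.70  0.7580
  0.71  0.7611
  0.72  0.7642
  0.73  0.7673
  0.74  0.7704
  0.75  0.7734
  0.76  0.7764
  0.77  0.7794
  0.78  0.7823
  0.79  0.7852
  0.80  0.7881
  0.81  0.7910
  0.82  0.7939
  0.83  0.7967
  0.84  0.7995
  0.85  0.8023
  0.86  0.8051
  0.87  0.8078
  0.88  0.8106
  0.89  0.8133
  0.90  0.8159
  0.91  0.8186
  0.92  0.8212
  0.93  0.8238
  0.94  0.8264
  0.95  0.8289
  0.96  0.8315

T = 1.5;  σ√T = 0.3307
ln(S/K) + (r + σ²/2)T = ln(300/260) + (0.074 + 0.27²/2)·1.5 = 0.1431 + 0.1657 = 0.3088
d₁ = 0.3088 / 0.3307 = 0.9338 which rounds to 0.93
d₂ = d₁ − σ√T = 0.9338 − 0.3307 = 0.6031 which rounds to 0.60
e^(−rT) = e^(−0.074·1.5) = 0.8949
N(d₁) = N(0.93) = 0.8238;  N(d₂) = N(0.60) = 0.7257
C = 300·0.8238 − 260·0.8949·0.7257 = 247.1400 − 168.8515 = 78.2885

£78.29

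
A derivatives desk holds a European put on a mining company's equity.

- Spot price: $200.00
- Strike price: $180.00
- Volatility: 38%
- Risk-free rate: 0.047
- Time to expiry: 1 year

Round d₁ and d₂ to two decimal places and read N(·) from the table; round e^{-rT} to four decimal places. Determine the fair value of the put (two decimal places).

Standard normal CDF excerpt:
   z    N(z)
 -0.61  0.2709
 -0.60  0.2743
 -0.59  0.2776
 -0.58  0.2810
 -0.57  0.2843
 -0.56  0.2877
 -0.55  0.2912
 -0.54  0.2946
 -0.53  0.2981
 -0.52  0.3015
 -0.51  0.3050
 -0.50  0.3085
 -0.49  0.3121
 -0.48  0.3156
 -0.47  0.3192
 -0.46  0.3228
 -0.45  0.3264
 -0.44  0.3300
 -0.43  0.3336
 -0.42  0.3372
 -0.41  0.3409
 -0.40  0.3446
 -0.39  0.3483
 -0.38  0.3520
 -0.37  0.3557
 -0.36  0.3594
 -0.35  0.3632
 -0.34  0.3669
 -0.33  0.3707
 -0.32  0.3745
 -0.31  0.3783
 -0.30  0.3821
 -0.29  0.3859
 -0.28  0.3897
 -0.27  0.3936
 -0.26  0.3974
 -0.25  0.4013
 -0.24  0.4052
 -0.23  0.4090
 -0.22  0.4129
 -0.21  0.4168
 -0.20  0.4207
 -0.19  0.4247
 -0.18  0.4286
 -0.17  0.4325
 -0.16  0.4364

σ√T = 0.38 × 1.0000 = 0.3800
d₁ = [ln(200/180) + (0.047 + ½·0.38²)·1] / (σ√T) = (0.1054 + 0.1192) / 0.3800 = 0.5909 → 0.59
d₂ = 0.5909 − 0.3800 = 0.2109 → 0.21
e^(−rT) = e^(−0.047·1) = 0.9541
N(−d₂) = N(-0.21) = 0.4168;  N(−d₁) = N(-0.59) = 0.2776
P = 180·0.9541·0.4168 − 200·0.2776 = 71.5804 − 55.5200 = 16.0604

$16.06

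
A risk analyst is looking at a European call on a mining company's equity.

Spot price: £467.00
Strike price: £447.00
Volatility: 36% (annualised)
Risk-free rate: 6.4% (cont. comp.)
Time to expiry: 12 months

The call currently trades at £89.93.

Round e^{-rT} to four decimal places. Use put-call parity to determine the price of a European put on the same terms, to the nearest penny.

£42.22

e^(−rT) = e^(−0.064·1) = 0.9380
Put-call parity: C − P = S − K·e^(−rT) = 467 − 447·0.9380 = 467 − 419.2860 = 47.7140
P = C − (C − P) = 89.93 − (47.7140) = 42.2160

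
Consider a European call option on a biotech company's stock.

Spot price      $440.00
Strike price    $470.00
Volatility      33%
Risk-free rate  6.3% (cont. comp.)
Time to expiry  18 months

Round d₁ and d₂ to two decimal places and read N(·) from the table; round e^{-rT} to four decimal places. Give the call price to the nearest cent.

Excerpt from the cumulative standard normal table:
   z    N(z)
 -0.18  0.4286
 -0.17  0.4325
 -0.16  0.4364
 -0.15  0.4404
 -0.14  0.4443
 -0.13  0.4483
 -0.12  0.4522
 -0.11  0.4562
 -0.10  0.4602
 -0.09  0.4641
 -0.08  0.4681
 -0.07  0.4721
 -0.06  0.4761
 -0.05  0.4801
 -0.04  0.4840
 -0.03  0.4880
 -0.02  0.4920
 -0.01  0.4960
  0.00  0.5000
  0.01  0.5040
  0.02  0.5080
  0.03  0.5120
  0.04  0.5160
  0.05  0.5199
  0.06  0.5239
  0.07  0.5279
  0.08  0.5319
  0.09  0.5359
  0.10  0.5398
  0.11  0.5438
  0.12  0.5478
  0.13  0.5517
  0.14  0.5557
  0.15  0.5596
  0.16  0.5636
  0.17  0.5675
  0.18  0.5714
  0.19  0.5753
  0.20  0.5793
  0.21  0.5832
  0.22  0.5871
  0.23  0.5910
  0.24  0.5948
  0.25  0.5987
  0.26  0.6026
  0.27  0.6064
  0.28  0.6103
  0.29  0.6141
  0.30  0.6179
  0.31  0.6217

σ√T = 0.33 × 1.2247 = 0.4042
d₁ = [ln(440/470) + (0.063 + ½·0.33²)·1.5] / (σ√T) = (-0.0660 + 0.1762) / 0.4042 = 0.2727 ≈ 0.27
d₂ = 0.2727 − 0.4042 = -0.1315 ≈ -0.13
e^(−rT) = e^(−0.063·1.5) = 0.9098
N(d₁) = N(0.27) = 0.6064;  N(d₂) = N(-0.13) = 0.4483
C = 440·0.6064 − 470·0.9098·0.4483 = 266.8160 − 191.6958 = 75.1202

$75.12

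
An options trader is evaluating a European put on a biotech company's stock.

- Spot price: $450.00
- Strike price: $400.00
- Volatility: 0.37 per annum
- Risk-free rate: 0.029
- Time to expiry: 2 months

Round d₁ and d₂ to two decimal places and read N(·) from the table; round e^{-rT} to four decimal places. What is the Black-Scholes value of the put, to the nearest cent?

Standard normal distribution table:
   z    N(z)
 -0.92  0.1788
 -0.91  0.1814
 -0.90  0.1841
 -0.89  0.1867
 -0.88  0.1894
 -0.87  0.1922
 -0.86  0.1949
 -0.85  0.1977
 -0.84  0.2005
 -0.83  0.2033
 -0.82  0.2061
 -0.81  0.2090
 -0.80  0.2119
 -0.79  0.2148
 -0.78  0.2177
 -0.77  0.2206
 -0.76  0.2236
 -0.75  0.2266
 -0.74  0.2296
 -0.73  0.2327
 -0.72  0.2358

T = 0.1667;  σ√T = 0.1511
d₁ = [ln(450/400) + (0.029 + 0.37²/2)·0.1667] / 0.1511 = [0.1178 + 0.0162] / 0.1511 = 0.8873 ⇒ 0.89
d₂ = d₁ − σ√T = 0.8873 − 0.1511 = 0.7362 ⇒ 0.74
e^(−rT) = e^(−0.029·0.1667) = 0.9952
N(−d₂) = N(-0.74) = 0.2296;  N(−d₁) = N(-0.89) = 0.1867
P = 400·0.9952·0.2296 − 450·0.1867 = 91.3992 − 84.0150 = 7.3842

$7.38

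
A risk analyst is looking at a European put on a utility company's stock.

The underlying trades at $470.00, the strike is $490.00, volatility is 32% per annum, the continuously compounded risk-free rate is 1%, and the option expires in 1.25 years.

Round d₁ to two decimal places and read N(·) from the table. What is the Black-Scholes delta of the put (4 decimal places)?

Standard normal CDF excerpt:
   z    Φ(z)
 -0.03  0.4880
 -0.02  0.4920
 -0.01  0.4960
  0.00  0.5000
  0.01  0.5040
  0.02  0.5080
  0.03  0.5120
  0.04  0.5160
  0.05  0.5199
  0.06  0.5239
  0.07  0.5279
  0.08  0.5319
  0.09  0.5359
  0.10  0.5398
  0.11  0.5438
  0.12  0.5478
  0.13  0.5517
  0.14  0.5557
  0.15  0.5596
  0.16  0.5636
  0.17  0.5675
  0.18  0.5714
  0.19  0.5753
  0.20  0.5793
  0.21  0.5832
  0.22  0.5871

-0.4602

σ√T = 0.32 × 1.1180 = 0.3578
d₁ = [ln(470/490) + (0.01 + 0.32²/2)·1.25] / 0.3578 = [-0.0417 + 0.0765] / 0.3578 = 0.0973 ⇒ 0.10
N(d₁) = N(0.10) = 0.5398
Δ_put = N(d₁) − 1 = 0.5398 − 1 = -0.4602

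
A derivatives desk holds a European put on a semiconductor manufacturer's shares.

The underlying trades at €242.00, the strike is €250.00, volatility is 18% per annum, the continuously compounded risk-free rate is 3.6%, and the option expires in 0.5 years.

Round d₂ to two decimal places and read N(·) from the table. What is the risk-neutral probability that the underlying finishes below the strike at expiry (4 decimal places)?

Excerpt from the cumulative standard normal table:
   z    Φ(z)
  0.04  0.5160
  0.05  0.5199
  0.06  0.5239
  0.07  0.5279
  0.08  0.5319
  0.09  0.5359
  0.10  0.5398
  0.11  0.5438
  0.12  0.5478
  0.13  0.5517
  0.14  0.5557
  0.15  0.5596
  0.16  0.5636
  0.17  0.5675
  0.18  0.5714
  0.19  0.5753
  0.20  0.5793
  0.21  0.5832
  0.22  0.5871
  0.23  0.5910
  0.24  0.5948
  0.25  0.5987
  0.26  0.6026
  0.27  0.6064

σ√T = 0.18 × 0.7071 = 0.1273
d₁ = [ln(242/250) + (0.036 + ½·0.18²)·0.5] / (σ√T) = (-0.0325 + 0.0261) / 0.1273 = -0.0505 which rounds to -0.05
d₂ = -0.0505 − 0.1273 = -0.1777 which rounds to -0.18
Risk-neutral Pr[S_T < K] = N(−d₂) = N(0.18) = 0.5714

0.5714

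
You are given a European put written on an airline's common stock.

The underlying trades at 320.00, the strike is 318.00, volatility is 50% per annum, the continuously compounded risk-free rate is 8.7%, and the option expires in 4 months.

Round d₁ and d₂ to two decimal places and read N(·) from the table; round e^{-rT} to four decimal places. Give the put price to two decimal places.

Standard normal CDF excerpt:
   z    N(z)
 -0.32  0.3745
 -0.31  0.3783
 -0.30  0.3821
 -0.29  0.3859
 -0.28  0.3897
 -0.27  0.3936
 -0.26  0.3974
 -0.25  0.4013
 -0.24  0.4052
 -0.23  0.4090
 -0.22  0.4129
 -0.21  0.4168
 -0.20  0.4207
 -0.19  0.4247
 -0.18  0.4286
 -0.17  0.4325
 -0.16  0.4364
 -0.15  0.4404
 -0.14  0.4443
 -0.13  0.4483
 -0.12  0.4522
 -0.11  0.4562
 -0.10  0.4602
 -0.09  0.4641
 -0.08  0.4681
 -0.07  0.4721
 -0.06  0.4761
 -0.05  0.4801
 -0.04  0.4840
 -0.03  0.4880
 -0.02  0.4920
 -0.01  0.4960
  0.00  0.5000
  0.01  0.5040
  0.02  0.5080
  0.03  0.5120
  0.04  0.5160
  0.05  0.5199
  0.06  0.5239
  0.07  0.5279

30.97

σ√T = 0.5 × 0.5774 = 0.2887
d₁ = [ln(320/318) + (0.087 + 0.5²/2)·0.3333] / 0.2887 = [0.0063 + 0.0707] / 0.2887 = 0.2665 which rounds to 0.27
d₂ = d₁ − σ√T = 0.2665 − 0.2887 = -0.0222 which rounds to -0.02
exp(−rT) = exp(−0.087·0.3333) = 0.9714
N(−d₂) = N(0.02) = 0.5080;  N(−d₁) = N(-0.27) = 0.3936
P = 318·0.9714·0.5080 − 320·0.3936 = 156.9238 − 125.9520 = 30.9718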